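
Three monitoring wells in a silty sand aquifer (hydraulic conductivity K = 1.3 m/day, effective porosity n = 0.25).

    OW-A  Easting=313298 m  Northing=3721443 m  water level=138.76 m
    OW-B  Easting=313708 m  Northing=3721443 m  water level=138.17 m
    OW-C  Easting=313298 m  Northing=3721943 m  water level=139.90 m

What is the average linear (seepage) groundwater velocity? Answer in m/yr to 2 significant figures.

5.1 m/yr

∂h/∂x = (138.17 − 138.76) / (313708 − 313298) = -0.001439
∂h/∂y = (139.90 − 138.76) / (3721943 − 3721443) = +0.002280
|∇h| = √(-0.001439² + 0.002280²) = 0.002696
Seepage velocity v = K·i/n = 1.3 × 0.002696 / 0.25 = 0.01402 m/day = 5.121 m/yr.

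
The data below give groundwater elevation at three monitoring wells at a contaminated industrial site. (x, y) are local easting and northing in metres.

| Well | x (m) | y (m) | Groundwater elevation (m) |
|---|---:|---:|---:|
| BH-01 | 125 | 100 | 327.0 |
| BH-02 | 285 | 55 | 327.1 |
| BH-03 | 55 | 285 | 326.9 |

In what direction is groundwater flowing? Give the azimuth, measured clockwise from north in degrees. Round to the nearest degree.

303°

With h = a·x + b·y + c and BH-01 as origin, the differences give:
  160·a + (-45)·b = +0.1
  (-70)·a + 185·b = -0.1
Eliminate b (×185 and ×(-45), subtract): 26450·a = 14.00 → a = ∂h/∂x = +0.0005293
Back-substitute: b = ∂h/∂y = -0.0003403.
Flow direction (−∇h) has components (-0.0005293 E, +0.0003403 N).
Azimuth = atan2(E, N) = atan2(-0.0005293, +0.0003403) = 302.7° ≈ 303°.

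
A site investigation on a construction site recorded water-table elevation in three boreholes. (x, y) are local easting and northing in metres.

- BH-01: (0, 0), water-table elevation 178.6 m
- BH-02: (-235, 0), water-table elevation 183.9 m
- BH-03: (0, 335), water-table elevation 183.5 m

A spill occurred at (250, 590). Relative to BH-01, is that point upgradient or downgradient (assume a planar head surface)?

upgradient

∂h/∂x = (183.9 − 178.6) / (-235 − 0) = -0.02255
∂h/∂y = (183.5 − 178.6) / (335 − 0) = +0.01463
Head at (250, 590) = 178.6 + (-0.02255)·(250) + (+0.01463)·(590) = 181.59 m.
That is higher than the 178.6 m at BH-01, so the point is upgradient.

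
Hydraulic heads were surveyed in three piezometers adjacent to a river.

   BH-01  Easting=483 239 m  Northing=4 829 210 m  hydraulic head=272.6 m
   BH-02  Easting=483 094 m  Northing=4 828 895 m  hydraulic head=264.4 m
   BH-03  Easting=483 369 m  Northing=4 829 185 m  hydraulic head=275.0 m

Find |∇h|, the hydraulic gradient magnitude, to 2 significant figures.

With h = a·x + b·y + c and BH-01 as origin, the differences give:
  (-145)·a + (-315)·b = -8.2
  130·a + (-25)·b = +2.4
Eliminate b (×(-25) and ×(-315), subtract): 44575·a = 961.00 → a = ∂h/∂x = +0.02156
Back-substitute: b = ∂h/∂y = +0.01611.
|∇h| = √(0.02156² + 0.01611²) = 0.02691

0.027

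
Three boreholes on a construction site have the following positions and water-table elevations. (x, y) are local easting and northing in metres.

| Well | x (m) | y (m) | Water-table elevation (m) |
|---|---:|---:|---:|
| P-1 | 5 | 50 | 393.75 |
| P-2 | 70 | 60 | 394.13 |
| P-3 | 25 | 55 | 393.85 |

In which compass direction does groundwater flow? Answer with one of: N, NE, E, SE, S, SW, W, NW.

NW

Differences from P-1: to P-2 (Δx, Δy, Δh) = (65, 10, +0.38); to P-3 = (20, 5, +0.10).
Determinant of the coordinate differences = 65·5 − 20·10 = 125.
∂h/∂x = [(+0.38)·5 − (+0.10)·10] / 125 = +0.007200
∂h/∂y = [65·(+0.10) − 20·(+0.38)] / 125 = -0.008800
Flow = −∇h = (-0.007200 east, +0.008800 north), which points northwest.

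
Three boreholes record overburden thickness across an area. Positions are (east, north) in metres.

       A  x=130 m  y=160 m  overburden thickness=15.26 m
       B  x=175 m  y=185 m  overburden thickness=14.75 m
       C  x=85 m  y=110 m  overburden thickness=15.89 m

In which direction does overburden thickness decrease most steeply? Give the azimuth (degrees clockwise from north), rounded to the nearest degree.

Taking A as reference: B−A = (45, 25, -0.51); C−A = (-45, -50, +0.63).
Determinant of the coordinate differences = 45·(-50) − (-45)·25 = -1125.
∂d/∂x = [(-0.51)·(-50) − (+0.63)·25] / -1125 = -0.008667
∂d/∂y = [45·(+0.63) − (-45)·(-0.51)] / -1125 = -0.004800
Steepest decrease is along −∇f: components (+0.008667 E, +0.004800 N).
Azimuth = atan2(+0.008667, +0.004800) = 61.0° ≈ 061°.

061°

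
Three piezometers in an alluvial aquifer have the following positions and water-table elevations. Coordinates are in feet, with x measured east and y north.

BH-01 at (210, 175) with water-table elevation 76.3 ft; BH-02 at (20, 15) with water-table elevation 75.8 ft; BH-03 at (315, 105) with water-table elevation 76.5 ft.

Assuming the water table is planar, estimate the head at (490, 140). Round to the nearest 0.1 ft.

With h = a·x + b·y + c and BH-01 as origin, the differences give:
  (-190)·a + (-160)·b = -0.5
  105·a + (-70)·b = +0.2
Eliminate b (×(-70) and ×(-160), subtract): 30100·a = 67.00 → a = ∂h/∂x = +0.002226
Back-substitute: b = ∂h/∂y = +0.0004817.
h(490, 140) = 76.3 + (+0.002226)·(280) + (+0.0004817)·(-35) = 76.3 +0.623 -0.017 = 76.906 ft.

76.9 ft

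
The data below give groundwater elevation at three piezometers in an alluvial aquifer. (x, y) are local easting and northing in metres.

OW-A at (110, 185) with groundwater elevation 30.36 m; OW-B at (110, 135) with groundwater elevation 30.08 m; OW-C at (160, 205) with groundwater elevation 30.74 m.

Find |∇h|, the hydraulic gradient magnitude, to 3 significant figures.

0.00775

Differences from OW-A: to OW-B (Δx, Δy, Δh) = (0, -50, -0.28); to OW-C = (50, 20, +0.38).
Determinant of the coordinate differences = 0·20 − 50·(-50) = 2500.
∂h/∂x = [(-0.28)·20 − (+0.38)·(-50)] / 2500 = +0.005360
∂h/∂y = [0·(+0.38) − 50·(-0.28)] / 2500 = +0.005600
|∇h| = √(0.005360² + 0.005600²) = 0.007752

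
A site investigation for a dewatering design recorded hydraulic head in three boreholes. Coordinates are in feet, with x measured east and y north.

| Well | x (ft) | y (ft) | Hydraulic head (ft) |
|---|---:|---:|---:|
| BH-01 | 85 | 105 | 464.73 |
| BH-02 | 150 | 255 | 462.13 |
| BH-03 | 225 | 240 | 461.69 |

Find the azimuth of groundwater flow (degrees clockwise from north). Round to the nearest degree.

With h = a·x + b·y + c and BH-01 as origin, the differences give:
  65·a + 150·b = -2.60
  140·a + 135·b = -3.04
Eliminate b (×135 and ×150, subtract): -12225·a = 105.000 → a = ∂h/∂x = -0.008589
Back-substitute: b = ∂h/∂y = -0.01361.
Flow direction (−∇h) has components (+0.008589 E, +0.01361 N).
Azimuth = atan2(E, N) = atan2(+0.008589, +0.01361) = 32.3° ≈ 032°.

032°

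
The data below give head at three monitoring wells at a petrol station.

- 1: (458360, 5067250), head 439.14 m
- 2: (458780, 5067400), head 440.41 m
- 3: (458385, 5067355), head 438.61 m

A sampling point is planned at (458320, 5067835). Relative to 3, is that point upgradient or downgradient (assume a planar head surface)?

With h = a·x + b·y + c and 1 as origin, the differences give:
  420·a + 150·b = +1.27
  25·a + 105·b = -0.53
Eliminate b (×105 and ×150, subtract): 40350·a = 212.850 → a = ∂h/∂x = +0.005275
Back-substitute: b = ∂h/∂y = -0.006304.
Head at (458320, 5067835) = 439.14 + (+0.005275)·(-40) + (-0.006304)·(585) = 435.24 m.
That is lower than the 438.61 m at 3, so the point is downgradient.

downgradient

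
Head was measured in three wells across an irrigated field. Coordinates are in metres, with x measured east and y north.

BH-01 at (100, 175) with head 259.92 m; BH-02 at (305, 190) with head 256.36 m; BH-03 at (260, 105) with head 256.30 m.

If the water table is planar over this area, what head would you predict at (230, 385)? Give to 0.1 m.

Taking BH-01 as reference: BH-02−BH-01 = (205, 15, -3.56); BH-03−BH-01 = (160, -70, -3.62).
Determinant of the coordinate differences = 205·(-70) − 160·15 = -16750.
∂h/∂x = [(-3.56)·(-70) − (-3.62)·15] / -16750 = -0.01812
∂h/∂y = [205·(-3.62) − 160·(-3.56)] / -16750 = +0.01030
h(230, 385) = 259.92 + (-0.01812)·(130) + (+0.01030)·(210) = 259.92 -2.356 +2.163 = 259.727 m.

259.7 m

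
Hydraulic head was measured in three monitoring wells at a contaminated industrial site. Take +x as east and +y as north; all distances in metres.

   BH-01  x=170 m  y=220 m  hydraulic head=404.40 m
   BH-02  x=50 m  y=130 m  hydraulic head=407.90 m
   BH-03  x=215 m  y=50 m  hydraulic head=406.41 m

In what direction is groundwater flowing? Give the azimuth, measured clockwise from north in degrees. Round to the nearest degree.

Three-point gradient (reference BH-01): Δ to BH-02 = (-120, -90, +3.50), Δ to BH-03 = (45, -170, +2.01).
∂h/∂x = -0.01694, ∂h/∂y = -0.01631 (det = 24450).
Flow direction (−∇h) has components (+0.01694 E, +0.01631 N).
Azimuth = atan2(E, N) = atan2(+0.01694, +0.01631) = 46.1° ≈ 046°.

046°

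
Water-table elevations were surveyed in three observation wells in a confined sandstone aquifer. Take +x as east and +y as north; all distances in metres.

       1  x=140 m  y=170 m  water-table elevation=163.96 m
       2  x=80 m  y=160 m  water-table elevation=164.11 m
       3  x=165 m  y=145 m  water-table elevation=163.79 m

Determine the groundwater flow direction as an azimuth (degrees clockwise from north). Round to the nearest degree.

Three-point gradient (reference 1): Δ to 2 = (-60, -10, +0.15), Δ to 3 = (25, -25, -0.17).
∂h/∂x = -0.003114, ∂h/∂y = +0.003686 (det = 1750).
Flow direction (−∇h) has components (+0.003114 E, -0.003686 N).
Azimuth = atan2(E, N) = atan2(+0.003114, -0.003686) = 139.8° ≈ 140°.

140°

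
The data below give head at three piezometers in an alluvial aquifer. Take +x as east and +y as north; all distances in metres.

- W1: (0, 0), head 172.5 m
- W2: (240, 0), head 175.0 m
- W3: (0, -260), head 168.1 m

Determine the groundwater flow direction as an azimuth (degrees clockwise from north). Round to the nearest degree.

212°

∂h/∂x = (175.0 − 172.5) / (240 − 0) = +0.01042
∂h/∂y = (168.1 − 172.5) / (-260 − 0) = +0.01692
Flow direction (−∇h) has components (-0.01042 E, -0.01692 N).
Azimuth = atan2(E, N) = atan2(-0.01042, -0.01692) = 211.6° ≈ 212°.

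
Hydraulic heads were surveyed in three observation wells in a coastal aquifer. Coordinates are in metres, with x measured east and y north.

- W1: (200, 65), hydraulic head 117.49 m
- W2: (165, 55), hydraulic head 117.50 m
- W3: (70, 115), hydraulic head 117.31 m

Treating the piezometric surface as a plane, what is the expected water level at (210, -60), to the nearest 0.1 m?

Three-point gradient (reference W1): Δ to W2 = (-35, -10, +0.01), Δ to W3 = (-130, 50, -0.18).
∂h/∂x = +0.0004262, ∂h/∂y = -0.002492 (det = -3050).
h(210, -60) = 117.49 + (+0.0004262)·(10) + (-0.002492)·(-125) = 117.49 +0.004 +0.311 = 117.806 m.

117.8 m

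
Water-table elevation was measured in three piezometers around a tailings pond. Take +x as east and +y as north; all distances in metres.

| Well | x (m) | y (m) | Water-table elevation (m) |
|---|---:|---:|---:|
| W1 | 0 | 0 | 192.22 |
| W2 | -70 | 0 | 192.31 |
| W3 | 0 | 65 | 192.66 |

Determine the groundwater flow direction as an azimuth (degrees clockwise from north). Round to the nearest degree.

∂h/∂x = (192.31 − 192.22) / (-70 − 0) = -0.001286
∂h/∂y = (192.66 − 192.22) / (65 − 0) = +0.006769
Flow direction (−∇h) has components (+0.001286 E, -0.006769 N).
Azimuth = atan2(E, N) = atan2(+0.001286, -0.006769) = 169.2° ≈ 169°.

169°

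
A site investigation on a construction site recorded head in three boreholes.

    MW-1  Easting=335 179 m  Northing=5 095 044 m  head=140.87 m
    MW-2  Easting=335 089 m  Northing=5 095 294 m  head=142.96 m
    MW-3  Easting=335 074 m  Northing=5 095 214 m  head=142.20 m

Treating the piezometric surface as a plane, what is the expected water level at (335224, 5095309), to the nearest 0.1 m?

143.4 m

Differences from MW-1: to MW-2 (Δx, Δy, Δh) = (-90, 250, +2.09); to MW-3 = (-105, 170, +1.33).
Determinant of the coordinate differences = (-90)·170 − (-105)·250 = 10950.
∂h/∂x = [(+2.09)·170 − (+1.33)·250] / 10950 = +0.002082
∂h/∂y = [(-90)·(+1.33) − (-105)·(+2.09)] / 10950 = +0.009110
h(335224, 5095309) = 140.87 + (+0.002082)·(45) + (+0.009110)·(265) = 140.87 +0.094 +2.414 = 143.378 m.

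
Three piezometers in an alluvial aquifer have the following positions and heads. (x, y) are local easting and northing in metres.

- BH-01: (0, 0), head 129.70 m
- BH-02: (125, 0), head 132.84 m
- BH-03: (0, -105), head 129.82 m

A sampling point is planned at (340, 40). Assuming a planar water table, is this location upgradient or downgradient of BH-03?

upgradient

∂h/∂x = (132.84 − 129.70) / (125 − 0) = +0.02512
∂h/∂y = (129.82 − 129.70) / (-105 − 0) = -0.001143
Head at (340, 40) = 129.70 + (+0.02512)·(340) + (-0.001143)·(40) = 138.20 m.
That is higher than the 129.82 m at BH-03, so the point is upgradient.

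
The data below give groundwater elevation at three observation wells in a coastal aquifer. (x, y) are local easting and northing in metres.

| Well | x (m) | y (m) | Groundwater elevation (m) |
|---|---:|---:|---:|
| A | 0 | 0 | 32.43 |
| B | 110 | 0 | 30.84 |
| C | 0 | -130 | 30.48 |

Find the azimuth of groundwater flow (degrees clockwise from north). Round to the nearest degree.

∂h/∂x = (30.84 − 32.43) / (110 − 0) = -0.01445
∂h/∂y = (30.48 − 32.43) / (-130 − 0) = +0.01500
Flow direction (−∇h) has components (+0.01445 E, -0.01500 N).
Azimuth = atan2(E, N) = atan2(+0.01445, -0.01500) = 136.1° ≈ 136°.

136°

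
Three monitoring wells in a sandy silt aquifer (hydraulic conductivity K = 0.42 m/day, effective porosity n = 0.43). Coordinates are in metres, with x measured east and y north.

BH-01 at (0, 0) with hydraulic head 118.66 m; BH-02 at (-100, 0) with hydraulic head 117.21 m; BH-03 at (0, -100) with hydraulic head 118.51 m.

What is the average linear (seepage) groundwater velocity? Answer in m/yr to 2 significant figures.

∂h/∂x = (117.21 − 118.66) / (-100 − 0) = +0.01450
∂h/∂y = (118.51 − 118.66) / (-100 − 0) = +0.001500
|∇h| = √(0.01450² + 0.001500²) = 0.01458
Seepage velocity v = K·i/n = 0.42 × 0.01458 / 0.43 = 0.01424 m/day = 5.201 m/yr.

5.2 m/yr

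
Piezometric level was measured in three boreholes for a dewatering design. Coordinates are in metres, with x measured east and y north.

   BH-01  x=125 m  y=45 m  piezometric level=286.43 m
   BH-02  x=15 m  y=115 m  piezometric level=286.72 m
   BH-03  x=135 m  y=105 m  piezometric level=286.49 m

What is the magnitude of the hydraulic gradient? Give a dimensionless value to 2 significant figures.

0.0022

Taking BH-01 as reference: BH-02−BH-01 = (-110, 70, +0.29); BH-03−BH-01 = (10, 60, +0.06).
Solve a·Δx + b·Δy = Δh: det = (-110)·60 − 10·70 = -7300.
∂h/∂x = [(+0.29)·60 − (+0.06)·70] / -7300 = -0.001808
∂h/∂y = [(-110)·(+0.06) − 10·(+0.29)] / -7300 = +0.001301
|∇h| = √(-0.001808² + 0.001301²) = 0.002227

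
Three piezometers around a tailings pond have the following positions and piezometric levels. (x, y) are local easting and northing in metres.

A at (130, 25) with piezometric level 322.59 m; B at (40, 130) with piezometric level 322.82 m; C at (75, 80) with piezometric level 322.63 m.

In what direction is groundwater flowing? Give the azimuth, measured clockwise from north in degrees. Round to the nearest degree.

223°

Differences from A: to B (Δx, Δy, Δh) = (-90, 105, +0.23); to C = (-55, 55, +0.04).
Determinant of the coordinate differences = (-90)·55 − (-55)·105 = 825.
∂h/∂x = [(+0.23)·55 − (+0.04)·105] / 825 = +0.01024
∂h/∂y = [(-90)·(+0.04) − (-55)·(+0.23)] / 825 = +0.01097
Flow direction (−∇h) has components (-0.01024 E, -0.01097 N).
Azimuth = atan2(E, N) = atan2(-0.01024, -0.01097) = 223.0° ≈ 223°.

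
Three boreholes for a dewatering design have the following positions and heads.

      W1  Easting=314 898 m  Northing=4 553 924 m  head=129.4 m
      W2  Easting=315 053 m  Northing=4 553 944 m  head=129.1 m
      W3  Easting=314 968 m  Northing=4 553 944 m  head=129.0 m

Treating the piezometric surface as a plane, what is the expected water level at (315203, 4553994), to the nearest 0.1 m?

With h = a·x + b·y + c and W1 as origin, the differences give:
  155·a + 20·b = -0.3
  70·a + 20·b = -0.4
Eliminate b (×20 and ×20, subtract): 1700·a = 2.00 → a = ∂h/∂x = +0.001176
Back-substitute: b = ∂h/∂y = -0.02412.
h(315203, 4553994) = 129.4 + (+0.001176)·(305) + (-0.02412)·(70) = 129.4 +0.359 -1.688 = 128.071 m.

128.1 m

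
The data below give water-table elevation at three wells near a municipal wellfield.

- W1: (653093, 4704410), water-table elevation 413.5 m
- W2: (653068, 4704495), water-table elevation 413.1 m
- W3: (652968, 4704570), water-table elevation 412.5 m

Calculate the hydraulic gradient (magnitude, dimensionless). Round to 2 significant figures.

0.0049

Taking W1 as reference: W2−W1 = (-25, 85, -0.4); W3−W1 = (-125, 160, -1.0).
Solve a·Δx + b·Δy = Δh: det = (-25)·160 − (-125)·85 = 6625.
∂h/∂x = [(-0.4)·160 − (-1.0)·85] / 6625 = +0.003170
∂h/∂y = [(-25)·(-1.0) − (-125)·(-0.4)] / 6625 = -0.003774
|∇h| = √(0.003170² + -0.003774²) = 0.004929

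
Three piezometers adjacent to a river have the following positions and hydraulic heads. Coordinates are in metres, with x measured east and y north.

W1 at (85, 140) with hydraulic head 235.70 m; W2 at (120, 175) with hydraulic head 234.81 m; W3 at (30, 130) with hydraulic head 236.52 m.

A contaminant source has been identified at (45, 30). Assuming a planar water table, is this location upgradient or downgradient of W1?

upgradient

Differences from W1: to W2 (Δx, Δy, Δh) = (35, 35, -0.89); to W3 = (-55, -10, +0.82).
Solve a·Δx + b·Δy = Δh: det = 35·(-10) − (-55)·35 = 1575.
∂h/∂x = [(-0.89)·(-10) − (+0.82)·35] / 1575 = -0.01257
∂h/∂y = [35·(+0.82) − (-55)·(-0.89)] / 1575 = -0.01286
Head at (45, 30) = 235.70 + (-0.01257)·(-40) + (-0.01286)·(-110) = 237.62 m.
That is higher than the 235.70 m at W1, so the point is upgradient.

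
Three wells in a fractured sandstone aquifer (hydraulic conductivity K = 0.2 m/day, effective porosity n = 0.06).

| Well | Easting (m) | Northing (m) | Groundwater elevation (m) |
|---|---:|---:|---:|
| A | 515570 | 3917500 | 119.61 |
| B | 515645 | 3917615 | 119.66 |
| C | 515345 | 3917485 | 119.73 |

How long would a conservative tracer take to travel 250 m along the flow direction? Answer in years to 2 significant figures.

With h = a·x + b·y + c and A as origin, the differences give:
  75·a + 115·b = +0.05
  (-225)·a + (-15)·b = +0.12
Eliminate b (×(-15) and ×115, subtract): 24750·a = -14.550 → a = ∂h/∂x = -0.0005879
Back-substitute: b = ∂h/∂y = +0.0008182.
|∇h| = √(-0.0005879² + 0.0008182²) = 0.001008
Seepage velocity v = K·i/n = 0.2 × 0.001008 / 0.06 = 0.00336 m/day.
t = 250 / 0.00336 = 7.44e+04 days = 204 years.

200 years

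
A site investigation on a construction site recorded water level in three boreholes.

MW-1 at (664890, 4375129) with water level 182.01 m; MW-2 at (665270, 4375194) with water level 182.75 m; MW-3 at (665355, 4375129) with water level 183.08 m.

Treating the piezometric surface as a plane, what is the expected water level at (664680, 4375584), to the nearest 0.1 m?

With h = a·x + b·y + c and MW-1 as origin, the differences give:
  380·a + 65·b = +0.74
  465·a + 0·b = +1.07
Eliminate b (×0 and ×65, subtract): -30225·a = -69.550 → a = ∂h/∂x = +0.002301
Back-substitute: b = ∂h/∂y = -0.002068.
h(664680, 4375584) = 182.01 + (+0.002301)·(-210) + (-0.002068)·(455) = 182.01 -0.483 -0.941 = 180.586 m.

180.6 m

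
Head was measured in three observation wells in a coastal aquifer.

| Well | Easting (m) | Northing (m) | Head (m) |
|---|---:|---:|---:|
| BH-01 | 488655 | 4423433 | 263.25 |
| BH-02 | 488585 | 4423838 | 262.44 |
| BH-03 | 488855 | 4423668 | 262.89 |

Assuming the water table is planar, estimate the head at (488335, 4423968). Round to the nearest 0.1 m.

262.1 m

Three-point gradient (reference BH-01): Δ to BH-02 = (-70, 405, -0.81), Δ to BH-03 = (200, 235, -0.36).
∂h/∂x = +0.0004572, ∂h/∂y = -0.001921 (det = -97450).
h(488335, 4423968) = 263.25 + (+0.0004572)·(-320) + (-0.001921)·(535) = 263.25 -0.146 -1.028 = 262.076 m.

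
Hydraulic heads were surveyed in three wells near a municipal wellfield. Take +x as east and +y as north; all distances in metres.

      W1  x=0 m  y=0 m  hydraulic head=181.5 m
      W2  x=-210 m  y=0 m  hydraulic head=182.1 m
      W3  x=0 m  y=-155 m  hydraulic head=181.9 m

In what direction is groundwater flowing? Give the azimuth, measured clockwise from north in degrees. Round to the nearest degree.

048°

∂h/∂x = (182.1 − 181.5) / (-210 − 0) = -0.002857
∂h/∂y = (181.9 − 181.5) / (-155 − 0) = -0.002581
Flow direction (−∇h) has components (+0.002857 E, +0.002581 N).
Azimuth = atan2(E, N) = atan2(+0.002857, +0.002581) = 47.9° ≈ 048°.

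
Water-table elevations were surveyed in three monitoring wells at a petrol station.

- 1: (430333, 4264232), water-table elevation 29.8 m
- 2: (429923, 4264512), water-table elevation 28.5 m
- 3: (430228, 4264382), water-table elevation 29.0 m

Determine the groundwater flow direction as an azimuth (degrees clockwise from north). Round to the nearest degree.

Differences from 1: to 2 (Δx, Δy, Δh) = (-410, 280, -1.3); to 3 = (-105, 150, -0.8).
Determinant of the coordinate differences = (-410)·150 − (-105)·280 = -32100.
∂h/∂x = [(-1.3)·150 − (-0.8)·280] / -32100 = -0.0009034
∂h/∂y = [(-410)·(-0.8) − (-105)·(-1.3)] / -32100 = -0.005966
Flow direction (−∇h) has components (+0.0009034 E, +0.005966 N).
Azimuth = atan2(E, N) = atan2(+0.0009034, +0.005966) = 8.6° ≈ 009°.

009°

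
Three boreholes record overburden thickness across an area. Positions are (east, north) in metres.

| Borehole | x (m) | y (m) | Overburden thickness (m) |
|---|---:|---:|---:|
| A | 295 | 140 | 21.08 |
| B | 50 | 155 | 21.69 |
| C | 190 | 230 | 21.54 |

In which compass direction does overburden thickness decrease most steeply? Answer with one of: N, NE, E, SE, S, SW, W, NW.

Three-point gradient (reference A): Δ to B = (-245, 15, +0.61), Δ to C = (-105, 90, +0.46).
∂d/∂x = -0.002344, ∂d/∂y = +0.002376 (det = -20475).
Steepest decrease is along −∇f = (+0.002344 E, -0.002376 N) → southeast.

SE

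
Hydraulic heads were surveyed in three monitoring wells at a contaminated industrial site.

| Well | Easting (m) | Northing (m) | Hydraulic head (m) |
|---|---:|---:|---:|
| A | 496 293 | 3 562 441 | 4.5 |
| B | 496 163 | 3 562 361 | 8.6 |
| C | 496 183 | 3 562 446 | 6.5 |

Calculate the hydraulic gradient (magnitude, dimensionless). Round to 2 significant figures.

Differences from A: to B (Δx, Δy, Δh) = (-130, -80, +4.1); to C = (-110, 5, +2.0).
Determinant of the coordinate differences = (-130)·5 − (-110)·(-80) = -9450.
∂h/∂x = [(+4.1)·5 − (+2.0)·(-80)] / -9450 = -0.01910
∂h/∂y = [(-130)·(+2.0) − (-110)·(+4.1)] / -9450 = -0.02021
|∇h| = √(-0.01910² + -0.02021²) = 0.02781

0.028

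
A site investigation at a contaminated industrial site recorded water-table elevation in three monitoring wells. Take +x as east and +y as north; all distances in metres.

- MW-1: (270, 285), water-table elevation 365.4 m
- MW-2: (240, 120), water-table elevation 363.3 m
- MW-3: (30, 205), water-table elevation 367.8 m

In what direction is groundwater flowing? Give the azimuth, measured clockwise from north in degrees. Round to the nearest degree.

136°

Taking MW-1 as reference: MW-2−MW-1 = (-30, -165, -2.1); MW-3−MW-1 = (-240, -80, +2.4).
Determinant of the coordinate differences = (-30)·(-80) − (-240)·(-165) = -37200.
∂h/∂x = [(-2.1)·(-80) − (+2.4)·(-165)] / -37200 = -0.01516
∂h/∂y = [(-30)·(+2.4) − (-240)·(-2.1)] / -37200 = +0.01548
Flow direction (−∇h) has components (+0.01516 E, -0.01548 N).
Azimuth = atan2(E, N) = atan2(+0.01516, -0.01548) = 135.6° ≈ 136°.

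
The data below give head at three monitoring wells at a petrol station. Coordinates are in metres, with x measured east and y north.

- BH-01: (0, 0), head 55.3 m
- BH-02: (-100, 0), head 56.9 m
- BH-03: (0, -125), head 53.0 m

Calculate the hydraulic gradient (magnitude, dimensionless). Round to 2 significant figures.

0.024

∂h/∂x = (56.9 − 55.3) / (-100 − 0) = -0.01600
∂h/∂y = (53.0 − 55.3) / (-125 − 0) = +0.01840
|∇h| = √(-0.01600² + 0.01840²) = 0.02438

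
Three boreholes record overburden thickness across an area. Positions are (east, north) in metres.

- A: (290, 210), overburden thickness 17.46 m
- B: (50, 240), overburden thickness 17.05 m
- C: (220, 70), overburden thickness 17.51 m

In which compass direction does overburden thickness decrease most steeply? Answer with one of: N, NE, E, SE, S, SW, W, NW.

Differences from A: to B (Δx, Δy, Δh) = (-240, 30, -0.41); to C = (-70, -140, +0.05).
Solve a·Δx + b·Δy = Δd: det = (-240)·(-140) − (-70)·30 = 35700.
∂d/∂x = [(-0.41)·(-140) − (+0.05)·30] / 35700 = +0.001566
∂d/∂y = [(-240)·(+0.05) − (-70)·(-0.41)] / 35700 = -0.001140
Steepest decrease is along −∇f = (-0.001566 E, +0.001140 N) → northwest.

NW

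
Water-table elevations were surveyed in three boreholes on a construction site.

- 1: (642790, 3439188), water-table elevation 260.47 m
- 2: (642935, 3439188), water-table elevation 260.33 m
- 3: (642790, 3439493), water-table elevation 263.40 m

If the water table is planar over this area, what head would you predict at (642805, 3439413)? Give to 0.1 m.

262.6 m

∂h/∂x = (260.33 − 260.47) / (642935 − 642790) = -0.0009655
∂h/∂y = (263.40 − 260.47) / (3439493 − 3439188) = +0.009607
h(642805, 3439413) = 260.47 + (-0.0009655)·(15) + (+0.009607)·(225) = 260.47 -0.014 +2.161 = 262.617 m.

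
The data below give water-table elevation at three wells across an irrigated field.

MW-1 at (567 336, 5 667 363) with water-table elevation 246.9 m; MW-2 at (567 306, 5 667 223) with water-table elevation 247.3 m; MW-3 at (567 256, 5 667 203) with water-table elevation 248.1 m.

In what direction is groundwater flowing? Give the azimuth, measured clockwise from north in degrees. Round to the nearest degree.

092°

With h = a·x + b·y + c and MW-1 as origin, the differences give:
  (-30)·a + (-140)·b = +0.4
  (-80)·a + (-160)·b = +1.2
Eliminate b (×(-160) and ×(-140), subtract): -6400·a = 104.00 → a = ∂h/∂x = -0.01625
Back-substitute: b = ∂h/∂y = +0.0006250.
Flow direction (−∇h) has components (+0.01625 E, -0.0006250 N).
Azimuth = atan2(E, N) = atan2(+0.01625, -0.0006250) = 92.2° ≈ 092°.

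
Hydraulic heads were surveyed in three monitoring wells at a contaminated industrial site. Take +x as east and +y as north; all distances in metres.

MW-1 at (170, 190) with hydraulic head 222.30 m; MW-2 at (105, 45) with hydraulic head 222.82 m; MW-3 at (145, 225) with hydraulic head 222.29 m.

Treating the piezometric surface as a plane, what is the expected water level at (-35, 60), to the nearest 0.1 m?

223.2 m

With h = a·x + b·y + c and MW-1 as origin, the differences give:
  (-65)·a + (-145)·b = +0.52
  (-25)·a + 35·b = -0.01
Eliminate b (×35 and ×(-145), subtract): -5900·a = 16.750 → a = ∂h/∂x = -0.002839
Back-substitute: b = ∂h/∂y = -0.002314.
h(-35, 60) = 222.30 + (-0.002839)·(-205) + (-0.002314)·(-130) = 222.30 +0.582 +0.301 = 223.183 m.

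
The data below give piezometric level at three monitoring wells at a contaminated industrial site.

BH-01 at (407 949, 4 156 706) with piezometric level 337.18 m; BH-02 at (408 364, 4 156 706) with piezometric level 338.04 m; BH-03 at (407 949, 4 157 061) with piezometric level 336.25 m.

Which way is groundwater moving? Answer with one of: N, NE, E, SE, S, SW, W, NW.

NW

∂h/∂x = (338.04 − 337.18) / (408364 − 407949) = +0.002072
∂h/∂y = (336.25 − 337.18) / (4157061 − 4156706) = -0.002620
Flow = −∇h = (-0.002072 east, +0.002620 north), which points northwest.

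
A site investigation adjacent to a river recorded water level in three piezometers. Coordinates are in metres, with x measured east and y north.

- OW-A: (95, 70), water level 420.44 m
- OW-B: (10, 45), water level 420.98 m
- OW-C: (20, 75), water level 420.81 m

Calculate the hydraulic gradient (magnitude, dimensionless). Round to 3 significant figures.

0.00652

Differences from OW-A: to OW-B (Δx, Δy, Δh) = (-85, -25, +0.54); to OW-C = (-75, 5, +0.37).
Solve a·Δx + b·Δy = Δh: det = (-85)·5 − (-75)·(-25) = -2300.
∂h/∂x = [(+0.54)·5 − (+0.37)·(-25)] / -2300 = -0.005196
∂h/∂y = [(-85)·(+0.37) − (-75)·(+0.54)] / -2300 = -0.003935
|∇h| = √(-0.005196² + -0.003935²) = 0.006518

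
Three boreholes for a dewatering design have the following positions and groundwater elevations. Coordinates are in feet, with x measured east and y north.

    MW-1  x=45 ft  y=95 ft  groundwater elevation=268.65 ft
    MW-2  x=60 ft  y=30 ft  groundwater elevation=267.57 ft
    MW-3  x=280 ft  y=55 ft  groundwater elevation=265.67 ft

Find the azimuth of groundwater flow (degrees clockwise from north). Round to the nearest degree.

Differences from MW-1: to MW-2 (Δx, Δy, Δh) = (15, -65, -1.08); to MW-3 = (235, -40, -2.98).
Determinant of the coordinate differences = 15·(-40) − 235·(-65) = 14675.
∂h/∂x = [(-1.08)·(-40) − (-2.98)·(-65)] / 14675 = -0.01026
∂h/∂y = [15·(-2.98) − 235·(-1.08)] / 14675 = +0.01425
Flow direction (−∇h) has components (+0.01026 E, -0.01425 N).
Azimuth = atan2(E, N) = atan2(+0.01026, -0.01425) = 144.3° ≈ 144°.

144°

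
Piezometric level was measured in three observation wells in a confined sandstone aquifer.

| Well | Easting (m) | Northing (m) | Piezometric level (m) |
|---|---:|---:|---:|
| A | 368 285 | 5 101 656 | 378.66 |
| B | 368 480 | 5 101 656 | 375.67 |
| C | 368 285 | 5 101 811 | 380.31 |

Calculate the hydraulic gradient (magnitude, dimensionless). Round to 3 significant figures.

0.0187

∂h/∂x = (375.67 − 378.66) / (368480 − 368285) = -0.01533
∂h/∂y = (380.31 − 378.66) / (5101811 − 5101656) = +0.01065
|∇h| = √(-0.01533² + 0.01065²) = 0.01867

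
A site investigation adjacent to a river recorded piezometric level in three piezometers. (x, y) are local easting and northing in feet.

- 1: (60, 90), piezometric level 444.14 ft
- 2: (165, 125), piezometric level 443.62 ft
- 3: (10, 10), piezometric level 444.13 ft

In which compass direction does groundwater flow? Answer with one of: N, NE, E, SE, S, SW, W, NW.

Three-point gradient (reference 1): Δ to 2 = (105, 35, -0.52), Δ to 3 = (-50, -80, -0.01).
∂h/∂x = -0.006308, ∂h/∂y = +0.004068 (det = -6650).
Flow = −∇h = (+0.006308 east, -0.004068 north), which points southeast.

SE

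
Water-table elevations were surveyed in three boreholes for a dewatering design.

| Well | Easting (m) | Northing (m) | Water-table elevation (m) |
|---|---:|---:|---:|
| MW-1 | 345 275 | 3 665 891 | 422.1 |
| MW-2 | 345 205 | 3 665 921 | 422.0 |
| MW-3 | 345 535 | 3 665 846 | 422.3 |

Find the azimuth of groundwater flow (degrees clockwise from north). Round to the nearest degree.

Three-point gradient (reference MW-1): Δ to MW-2 = (-70, 30, -0.1), Δ to MW-3 = (260, -45, +0.2).
∂h/∂x = +0.0003226, ∂h/∂y = -0.002581 (det = -4650).
Flow direction (−∇h) has components (-0.0003226 E, +0.002581 N).
Azimuth = atan2(E, N) = atan2(-0.0003226, +0.002581) = 352.9° ≈ 353°.

353°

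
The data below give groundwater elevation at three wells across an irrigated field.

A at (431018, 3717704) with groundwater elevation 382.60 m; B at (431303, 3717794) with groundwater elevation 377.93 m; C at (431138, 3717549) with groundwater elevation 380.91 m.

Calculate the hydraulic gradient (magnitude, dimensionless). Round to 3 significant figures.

Differences from A: to B (Δx, Δy, Δh) = (285, 90, -4.67); to C = (120, -155, -1.69).
Determinant of the coordinate differences = 285·(-155) − 120·90 = -54975.
∂h/∂x = [(-4.67)·(-155) − (-1.69)·90] / -54975 = -0.01593
∂h/∂y = [285·(-1.69) − 120·(-4.67)] / -54975 = -0.001432
|∇h| = √(-0.01593² + -0.001432²) = 0.01599

0.0160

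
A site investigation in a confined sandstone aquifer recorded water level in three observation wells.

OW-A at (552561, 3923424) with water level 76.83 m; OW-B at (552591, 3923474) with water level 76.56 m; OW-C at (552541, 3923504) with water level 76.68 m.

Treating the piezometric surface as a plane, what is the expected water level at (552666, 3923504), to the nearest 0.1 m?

Taking OW-A as reference: OW-B−OW-A = (30, 50, -0.27); OW-C−OW-A = (-20, 80, -0.15).
Determinant of the coordinate differences = 30·80 − (-20)·50 = 3400.
∂h/∂x = [(-0.27)·80 − (-0.15)·50] / 3400 = -0.004147
∂h/∂y = [30·(-0.15) − (-20)·(-0.27)] / 3400 = -0.002912
h(552666, 3923504) = 76.83 + (-0.004147)·(105) + (-0.002912)·(80) = 76.83 -0.435 -0.233 = 76.162 m.

76.2 m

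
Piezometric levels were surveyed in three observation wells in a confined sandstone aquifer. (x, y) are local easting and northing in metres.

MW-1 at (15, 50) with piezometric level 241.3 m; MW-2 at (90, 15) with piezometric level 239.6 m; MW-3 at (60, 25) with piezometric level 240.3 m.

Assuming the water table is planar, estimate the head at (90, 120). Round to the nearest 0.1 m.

With h = a·x + b·y + c and MW-1 as origin, the differences give:
  75·a + (-35)·b = -1.7
  45·a + (-25)·b = -1.0
Eliminate b (×(-25) and ×(-35), subtract): -300·a = 7.50 → a = ∂h/∂x = -0.02500
Back-substitute: b = ∂h/∂y = -0.005000.
h(90, 120) = 241.3 + (-0.02500)·(75) + (-0.005000)·(70) = 241.3 -1.875 -0.350 = 239.075 m.

239.1 m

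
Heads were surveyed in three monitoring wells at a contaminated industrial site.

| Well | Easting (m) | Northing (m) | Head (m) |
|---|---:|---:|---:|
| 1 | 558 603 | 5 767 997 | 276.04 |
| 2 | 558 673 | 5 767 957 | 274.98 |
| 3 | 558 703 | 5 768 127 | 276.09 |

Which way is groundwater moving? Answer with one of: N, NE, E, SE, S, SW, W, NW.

Differences from 1: to 2 (Δx, Δy, Δh) = (70, -40, -1.06); to 3 = (100, 130, +0.05).
Solve a·Δx + b·Δy = Δh: det = 70·130 − 100·(-40) = 13100.
∂h/∂x = [(-1.06)·130 − (+0.05)·(-40)] / 13100 = -0.01037
∂h/∂y = [70·(+0.05) − 100·(-1.06)] / 13100 = +0.008359
Flow = −∇h = (+0.01037 east, -0.008359 north), which points southeast.

SE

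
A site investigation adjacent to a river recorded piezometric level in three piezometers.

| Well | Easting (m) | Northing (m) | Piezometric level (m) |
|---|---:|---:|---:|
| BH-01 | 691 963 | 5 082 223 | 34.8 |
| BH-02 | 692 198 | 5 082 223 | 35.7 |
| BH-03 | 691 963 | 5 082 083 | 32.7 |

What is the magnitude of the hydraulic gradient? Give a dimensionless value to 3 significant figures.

0.0155

∂h/∂x = (35.7 − 34.8) / (692198 − 691963) = +0.003830
∂h/∂y = (32.7 − 34.8) / (5082083 − 5082223) = +0.01500
|∇h| = √(0.003830² + 0.01500²) = 0.01548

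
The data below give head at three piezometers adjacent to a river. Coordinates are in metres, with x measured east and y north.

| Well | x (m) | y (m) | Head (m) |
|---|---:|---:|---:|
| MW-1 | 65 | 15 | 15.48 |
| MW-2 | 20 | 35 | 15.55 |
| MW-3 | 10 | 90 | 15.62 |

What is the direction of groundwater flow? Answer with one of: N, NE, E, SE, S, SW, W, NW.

With h = a·x + b·y + c and MW-1 as origin, the differences give:
  (-45)·a + 20·b = +0.07
  (-55)·a + 75·b = +0.14
Eliminate b (×75 and ×20, subtract): -2275·a = 2.450 → a = ∂h/∂x = -0.001077
Back-substitute: b = ∂h/∂y = +0.001077.
Flow = −∇h = (+0.001077 east, -0.001077 north), which points southeast.

SE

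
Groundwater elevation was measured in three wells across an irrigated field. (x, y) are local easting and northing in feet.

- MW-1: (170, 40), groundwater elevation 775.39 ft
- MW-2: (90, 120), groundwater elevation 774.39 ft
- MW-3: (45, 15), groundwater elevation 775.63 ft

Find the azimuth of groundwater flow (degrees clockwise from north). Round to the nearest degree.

358°

Differences from MW-1: to MW-2 (Δx, Δy, Δh) = (-80, 80, -1.00); to MW-3 = (-125, -25, +0.24).
Determinant of the coordinate differences = (-80)·(-25) − (-125)·80 = 12000.
∂h/∂x = [(-1.00)·(-25) − (+0.24)·80] / 12000 = +0.0004833
∂h/∂y = [(-80)·(+0.24) − (-125)·(-1.00)] / 12000 = -0.01202
Flow direction (−∇h) has components (-0.0004833 E, +0.01202 N).
Azimuth = atan2(E, N) = atan2(-0.0004833, +0.01202) = 357.7° ≈ 358°.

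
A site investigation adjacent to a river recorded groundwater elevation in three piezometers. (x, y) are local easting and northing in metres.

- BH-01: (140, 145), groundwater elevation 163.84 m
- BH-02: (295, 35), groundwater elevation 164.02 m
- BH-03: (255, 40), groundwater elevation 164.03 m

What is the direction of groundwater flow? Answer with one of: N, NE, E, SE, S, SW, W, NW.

N

Differences from BH-01: to BH-02 (Δx, Δy, Δh) = (155, -110, +0.18); to BH-03 = (115, -105, +0.19).
Determinant of the coordinate differences = 155·(-105) − 115·(-110) = -3625.
∂h/∂x = [(+0.18)·(-105) − (+0.19)·(-110)] / -3625 = -0.0005517
∂h/∂y = [155·(+0.19) − 115·(+0.18)] / -3625 = -0.002414
Flow = −∇h = (+0.0005517 east, +0.002414 north), which points north.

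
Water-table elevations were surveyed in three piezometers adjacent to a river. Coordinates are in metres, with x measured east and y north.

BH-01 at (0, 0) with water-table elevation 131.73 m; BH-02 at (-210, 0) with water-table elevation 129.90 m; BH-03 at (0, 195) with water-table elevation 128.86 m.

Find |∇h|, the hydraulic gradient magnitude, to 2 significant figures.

∂h/∂x = (129.90 − 131.73) / (-210 − 0) = +0.008714
∂h/∂y = (128.86 − 131.73) / (195 − 0) = -0.01472
|∇h| = √(0.008714² + -0.01472²) = 0.01711

0.017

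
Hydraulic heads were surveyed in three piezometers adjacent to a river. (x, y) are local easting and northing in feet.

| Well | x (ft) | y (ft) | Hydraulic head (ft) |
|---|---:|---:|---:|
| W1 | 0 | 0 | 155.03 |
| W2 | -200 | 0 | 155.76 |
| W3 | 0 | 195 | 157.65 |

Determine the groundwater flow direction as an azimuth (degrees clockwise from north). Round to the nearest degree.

∂h/∂x = (155.76 − 155.03) / (-200 − 0) = -0.003650
∂h/∂y = (157.65 − 155.03) / (195 − 0) = +0.01344
Flow direction (−∇h) has components (+0.003650 E, -0.01344 N).
Azimuth = atan2(E, N) = atan2(+0.003650, -0.01344) = 164.8° ≈ 165°.

165°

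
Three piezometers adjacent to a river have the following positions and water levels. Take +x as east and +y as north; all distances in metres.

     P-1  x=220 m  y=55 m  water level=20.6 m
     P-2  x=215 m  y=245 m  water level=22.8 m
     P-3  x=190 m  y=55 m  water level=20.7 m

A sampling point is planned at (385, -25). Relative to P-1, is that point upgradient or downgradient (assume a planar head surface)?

Differences from P-1: to P-2 (Δx, Δy, Δh) = (-5, 190, +2.2); to P-3 = (-30, 0, +0.1).
Solve a·Δx + b·Δy = Δh: det = (-5)·0 − (-30)·190 = 5700.
∂h/∂x = [(+2.2)·0 − (+0.1)·190] / 5700 = -0.003333
∂h/∂y = [(-5)·(+0.1) − (-30)·(+2.2)] / 5700 = +0.01149
Head at (385, -25) = 20.6 + (-0.003333)·(165) + (+0.01149)·(-80) = 19.13 m.
That is lower than the 20.6 m at P-1, so the point is downgradient.

downgradient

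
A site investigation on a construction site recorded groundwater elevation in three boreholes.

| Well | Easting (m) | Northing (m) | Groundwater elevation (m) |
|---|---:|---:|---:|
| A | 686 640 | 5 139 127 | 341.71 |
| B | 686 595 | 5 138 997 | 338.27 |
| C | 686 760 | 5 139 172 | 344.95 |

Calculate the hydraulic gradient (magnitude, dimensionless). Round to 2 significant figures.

With h = a·x + b·y + c and A as origin, the differences give:
  (-45)·a + (-130)·b = -3.44
  120·a + 45·b = +3.24
Eliminate b (×45 and ×(-130), subtract): 13575·a = 266.400 → a = ∂h/∂x = +0.01962
Back-substitute: b = ∂h/∂y = +0.01967.
|∇h| = √(0.01962² + 0.01967²) = 0.02778

0.028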